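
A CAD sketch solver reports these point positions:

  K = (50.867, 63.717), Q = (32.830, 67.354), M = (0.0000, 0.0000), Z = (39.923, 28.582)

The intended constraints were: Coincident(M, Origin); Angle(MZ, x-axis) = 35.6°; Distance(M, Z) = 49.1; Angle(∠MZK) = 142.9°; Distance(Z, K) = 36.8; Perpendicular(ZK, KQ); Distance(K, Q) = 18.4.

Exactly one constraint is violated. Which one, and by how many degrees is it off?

Perpendicular(ZK, KQ) — off by 5.90°.

M = (0.00, 0.00) ✓; MZ at 35.60° ✓; |MZ| = 49.10 ✓; ∠MZK = 142.9° ✓; |ZK| = 36.80 ✓; ∠(ZK, KQ) = 95.90° ✗; |KQ| = 18.40 ✓.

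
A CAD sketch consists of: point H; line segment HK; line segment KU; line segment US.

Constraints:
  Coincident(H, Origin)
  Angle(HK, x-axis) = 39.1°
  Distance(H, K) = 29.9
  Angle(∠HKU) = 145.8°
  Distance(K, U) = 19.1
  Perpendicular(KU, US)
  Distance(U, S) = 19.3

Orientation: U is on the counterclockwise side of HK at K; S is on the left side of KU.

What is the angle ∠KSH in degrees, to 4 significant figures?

42.04°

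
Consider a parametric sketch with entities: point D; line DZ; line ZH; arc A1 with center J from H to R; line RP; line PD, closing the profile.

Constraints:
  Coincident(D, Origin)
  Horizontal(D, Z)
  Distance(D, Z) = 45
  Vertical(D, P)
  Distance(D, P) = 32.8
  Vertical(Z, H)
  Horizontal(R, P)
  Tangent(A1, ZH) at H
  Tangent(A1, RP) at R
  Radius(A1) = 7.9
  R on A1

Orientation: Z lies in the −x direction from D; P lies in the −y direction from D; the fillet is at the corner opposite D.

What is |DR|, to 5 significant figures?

49.520

D is at the origin; D and Z share the same y with |DZ| = 45.0 and Z on the −x side, so Z = (-45.000, 0.0000). D and P share the same x with |DP| = 32.8 and P on the −y side, so P = (0.0000, -32.800). The virtual corner opposite D is at (-45.000, -32.800). Since A1 is tangent to ZH there, JH ⟂ ZH and since A1 is tangent to RP there, JR ⟂ RP, with radius 7.9, so the center J sits 7.9 in from both sides at J = (-37.100, -24.900). That places the tangent points at H = (-45.000, -24.900) on ZH and R = (-37.100, -32.800) on RP. Then |DR| = |R − D| = 49.520.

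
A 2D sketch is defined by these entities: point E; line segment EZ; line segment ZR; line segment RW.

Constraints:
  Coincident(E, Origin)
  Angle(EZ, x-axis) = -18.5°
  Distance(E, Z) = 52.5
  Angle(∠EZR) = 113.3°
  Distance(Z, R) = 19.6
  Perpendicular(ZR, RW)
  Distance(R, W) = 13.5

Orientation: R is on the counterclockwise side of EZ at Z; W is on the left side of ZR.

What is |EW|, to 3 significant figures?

53.2

E is at the origin; EZ runs at -18.5° with length 52.5, so Z = 52.5·(cos -18.5°, sin -18.5°) = (49.8, -16.7). ∠EZR = 113.3°, so ZR runs at -18.5° + (180° − 113.3°) = 48.2° from the x-axis; with |ZR| = 19.6, R = Z + 19.6·(cos 48.2°, sin 48.2°) = (62.9, -2.05). ZR ⟂ RW; with |RW| = 13.5 on the left of ZR, W = R + 13.5·(-0.745, 0.667) = (52.8, 6.95). Then |EW| = |W − E| = 53.2.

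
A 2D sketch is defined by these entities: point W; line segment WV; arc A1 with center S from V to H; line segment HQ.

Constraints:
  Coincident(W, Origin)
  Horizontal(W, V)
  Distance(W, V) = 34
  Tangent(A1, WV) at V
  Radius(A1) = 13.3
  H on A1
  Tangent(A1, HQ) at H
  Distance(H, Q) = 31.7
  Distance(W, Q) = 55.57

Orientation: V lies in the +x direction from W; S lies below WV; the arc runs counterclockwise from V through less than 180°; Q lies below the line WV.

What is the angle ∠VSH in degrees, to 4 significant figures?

104.6°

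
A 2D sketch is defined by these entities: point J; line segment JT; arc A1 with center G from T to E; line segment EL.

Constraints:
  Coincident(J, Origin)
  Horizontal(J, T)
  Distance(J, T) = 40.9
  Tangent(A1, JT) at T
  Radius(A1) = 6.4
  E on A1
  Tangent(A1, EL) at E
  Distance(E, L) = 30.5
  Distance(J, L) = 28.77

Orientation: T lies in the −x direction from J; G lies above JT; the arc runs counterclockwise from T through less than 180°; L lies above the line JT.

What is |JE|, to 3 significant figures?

36.3

Checks: |GE| = 6.400 ✓; ∠(GE, EL) = 90.00° ✓; |EL| = 30.50 ✓; |JL| = 28.77 ✓.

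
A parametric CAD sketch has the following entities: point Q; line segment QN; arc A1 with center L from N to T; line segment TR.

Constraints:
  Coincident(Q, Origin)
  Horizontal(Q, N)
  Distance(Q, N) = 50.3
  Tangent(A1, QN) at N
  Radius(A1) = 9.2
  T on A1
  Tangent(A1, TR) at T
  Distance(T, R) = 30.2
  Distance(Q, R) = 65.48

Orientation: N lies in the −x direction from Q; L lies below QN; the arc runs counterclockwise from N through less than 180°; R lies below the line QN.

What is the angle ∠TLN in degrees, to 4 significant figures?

105.2°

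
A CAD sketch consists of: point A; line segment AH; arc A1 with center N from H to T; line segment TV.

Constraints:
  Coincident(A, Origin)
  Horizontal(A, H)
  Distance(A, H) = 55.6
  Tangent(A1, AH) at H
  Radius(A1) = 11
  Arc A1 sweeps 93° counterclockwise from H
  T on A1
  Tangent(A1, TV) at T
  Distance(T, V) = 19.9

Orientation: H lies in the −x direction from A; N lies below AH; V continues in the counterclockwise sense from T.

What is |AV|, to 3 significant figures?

72.7

A is at the origin; A and H share the same y with |AH| = 55.6 and H on the −x side, so H = (-55.6, 0.00). Tangency of A1 to AH means the radius NH is perpendicular to AH, so N = H + (0, -11) = (-55.6, -11.0). On A1, H sits at bearing 90° from N; a 93° counterclockwise sweep puts T at bearing 183°, so T = N + 11.0·(cos 183°, sin 183°) = (-66.6, -11.6). A1 meets TV tangentially, so NT is at right angles to TV, so TV runs along (−sin 183°, cos 183°); with |TV| = 19.9, V = (-65.5, -31.4). Then |AV| = |V − A| = 72.7.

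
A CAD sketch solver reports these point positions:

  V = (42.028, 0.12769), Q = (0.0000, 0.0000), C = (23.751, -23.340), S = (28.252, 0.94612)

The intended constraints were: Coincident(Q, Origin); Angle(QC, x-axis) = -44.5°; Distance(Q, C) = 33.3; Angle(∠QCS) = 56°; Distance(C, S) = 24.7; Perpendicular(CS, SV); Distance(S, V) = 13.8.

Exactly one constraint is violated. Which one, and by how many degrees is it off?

Perpendicular(CS, SV) — off by 7.10°.

Q = (0.00, 0.00) ✓; QC at -44.50° ✓; |QC| = 33.30 ✓; ∠QCS = 56.00° ✓; |CS| = 24.70 ✓; ∠(CS, SV) = 82.90° ✗; |SV| = 13.80 ✓.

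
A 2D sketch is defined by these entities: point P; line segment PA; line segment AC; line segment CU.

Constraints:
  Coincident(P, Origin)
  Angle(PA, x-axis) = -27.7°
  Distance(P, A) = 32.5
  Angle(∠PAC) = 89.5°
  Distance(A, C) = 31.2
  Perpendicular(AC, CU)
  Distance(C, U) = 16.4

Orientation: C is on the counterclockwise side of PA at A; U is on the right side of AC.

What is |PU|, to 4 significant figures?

57.85

∠PAC = 89.5°, so AC runs at -27.7° + (180° − 89.5°) = 62.80° from the x-axis; with |AC| = 31.2, C = A + 31.2·(cos 62.80°, sin 62.80°) = (43.04, 12.64). AC is perpendicular to CU; with |CU| = 16.4 on the right of AC, U = C + 16.4·(0.8894, -0.4571) = (57.62, 5.146). Then |PU| = |U − P| = 57.85.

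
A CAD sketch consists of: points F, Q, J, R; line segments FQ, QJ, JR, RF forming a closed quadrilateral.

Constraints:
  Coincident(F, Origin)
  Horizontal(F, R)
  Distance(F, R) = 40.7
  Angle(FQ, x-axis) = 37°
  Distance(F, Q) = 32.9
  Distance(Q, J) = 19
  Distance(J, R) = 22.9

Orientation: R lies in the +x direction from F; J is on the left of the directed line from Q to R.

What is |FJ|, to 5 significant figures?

50.378

F is at the origin; FR is horizontal with |FR| = 40.7 and R in +x, so R = (40.7, 0). FQ runs at 37.0° with |FQ| = 32.9, so Q = (26.275, 19.800). J is determined by |QJ| = 19.0 and |JR| = 22.9 together: it lies at the intersection of circle(Q, 19.0) and circle(R, 22.9). With |QR| = 24.497, the foot of the radical line on QR is 8.9132 from Q and the perpendicular offset is √(19.0² − 8.9132²) = 16.780. Taking the left-of-QR solution: J = (45.086, 22.476).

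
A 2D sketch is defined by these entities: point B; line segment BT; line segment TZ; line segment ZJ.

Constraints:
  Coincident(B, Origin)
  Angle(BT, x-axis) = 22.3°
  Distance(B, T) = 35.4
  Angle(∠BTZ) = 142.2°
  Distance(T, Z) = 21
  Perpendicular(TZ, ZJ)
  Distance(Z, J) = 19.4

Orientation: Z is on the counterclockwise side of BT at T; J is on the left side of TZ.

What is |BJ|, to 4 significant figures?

49.03

B is at the origin; BT runs at 22.3° with length 35.4, so T = 35.4·(cos 22.3°, sin 22.3°) = (32.75, 13.43). ∠BTZ = 142.2°, so TZ runs at 22.3° + (180° − 142.2°) = 60.10° from the x-axis; with |TZ| = 21.0, Z = T + 21.0·(cos 60.10°, sin 60.10°) = (43.22, 31.64). TZ ⟂ ZJ; with |ZJ| = 19.4 on the left of TZ, J = Z + 19.4·(-0.8669, 0.4985) = (26.40, 41.31). Then |BJ| = |J − B| = 49.03.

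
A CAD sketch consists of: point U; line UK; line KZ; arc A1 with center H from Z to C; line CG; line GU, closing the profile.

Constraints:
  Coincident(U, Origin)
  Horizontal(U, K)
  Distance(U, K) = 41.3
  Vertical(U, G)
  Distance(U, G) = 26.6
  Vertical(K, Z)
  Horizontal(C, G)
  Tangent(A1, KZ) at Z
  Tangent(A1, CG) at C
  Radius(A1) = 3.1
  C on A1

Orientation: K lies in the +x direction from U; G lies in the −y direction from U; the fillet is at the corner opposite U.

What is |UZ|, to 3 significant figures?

47.5

U is at the origin; UK is horizontal with |UK| = 41.3 and K on the +x side, so K = (41.3, 0.00). UG is vertical with |UG| = 26.6 and G on the −y side, so G = (0.00, -26.6). The virtual corner opposite U is at (41.3, -26.6). A1 meets KZ tangentially, so HZ is at right angles to KZ and A1 meets CG tangentially, so HC is at right angles to CG, with radius 3.1, so the center H sits 3.1 in from both sides at H = (38.2, -23.5). That places the tangent points at Z = (41.3, -23.5) on KZ and C = (38.2, -26.6) on CG. Then |UZ| = |Z − U| = 47.5.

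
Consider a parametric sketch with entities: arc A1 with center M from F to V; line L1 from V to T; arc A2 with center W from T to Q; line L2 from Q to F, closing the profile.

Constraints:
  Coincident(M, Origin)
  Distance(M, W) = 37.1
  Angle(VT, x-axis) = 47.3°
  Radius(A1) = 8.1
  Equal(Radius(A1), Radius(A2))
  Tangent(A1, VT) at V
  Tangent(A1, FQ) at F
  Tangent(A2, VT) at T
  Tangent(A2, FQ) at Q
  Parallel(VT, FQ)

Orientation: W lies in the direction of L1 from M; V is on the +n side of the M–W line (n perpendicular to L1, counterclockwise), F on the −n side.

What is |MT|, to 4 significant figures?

37.97

The slot axis is L1's direction at 47.3°, so u = (cos 47.3°, sin 47.3°) = (0.6782, 0.7349) and n = (−sin 47.3°, cos 47.3°) = (-0.7349, 0.6782). M is at the origin and W lies 37.1 along u from M, so W = 37.1·u = (25.16, 27.27). Tangency of A1 to both parallel lines with radius 8.1 puts V and F at M ± 8.1·n: V = (-5.953, 5.493), F = (5.953, -5.493). Equal radii place T and Q the same way about W: T = W + 8.1·n = (19.21, 32.76), Q = W − 8.1·n = (31.11, 21.77). Then |MT| = |T − M| = 37.97.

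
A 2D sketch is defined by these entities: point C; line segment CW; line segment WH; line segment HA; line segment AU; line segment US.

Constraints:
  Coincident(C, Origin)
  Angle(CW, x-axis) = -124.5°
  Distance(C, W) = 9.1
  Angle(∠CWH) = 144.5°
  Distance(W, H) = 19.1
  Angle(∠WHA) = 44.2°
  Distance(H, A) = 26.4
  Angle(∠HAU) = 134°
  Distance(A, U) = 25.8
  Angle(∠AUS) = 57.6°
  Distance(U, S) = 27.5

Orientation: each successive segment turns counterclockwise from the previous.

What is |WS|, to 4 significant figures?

11.39

∠HAU = 134.0° gives AU at 92.80° from the x-axis; with |AU| = 25.8, U = (11.99, 18.42). ∠AUS = 57.6° gives US at -144.8° from the x-axis; with |US| = 27.5, S = (-10.48, 2.565). Then |WS| = |S − W| = 11.39.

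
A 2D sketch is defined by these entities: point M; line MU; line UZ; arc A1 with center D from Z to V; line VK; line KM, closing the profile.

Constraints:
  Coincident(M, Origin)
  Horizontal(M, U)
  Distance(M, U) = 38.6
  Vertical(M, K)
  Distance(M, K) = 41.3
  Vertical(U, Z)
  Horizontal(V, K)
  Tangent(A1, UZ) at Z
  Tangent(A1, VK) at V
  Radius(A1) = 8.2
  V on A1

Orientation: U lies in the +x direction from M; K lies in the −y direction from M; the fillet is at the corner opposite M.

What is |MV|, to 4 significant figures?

51.28

M is at the origin; M and U share the same y with |MU| = 38.6 and U on the +x side, so U = (38.60, 0.000). M and K share the same x with |MK| = 41.3 and K on the −y side, so K = (0.000, -41.30). The virtual corner opposite M is at (38.60, -41.30). Since A1 is tangent to UZ there, DZ ⟂ UZ and the tangent condition forces DV to be normal to VK, with radius 8.2, so the center D sits 8.2 in from both sides at D = (30.40, -33.10). That places the tangent points at Z = (38.60, -33.10) on UZ and V = (30.40, -41.30) on VK. Then |MV| = |V − M| = 51.28.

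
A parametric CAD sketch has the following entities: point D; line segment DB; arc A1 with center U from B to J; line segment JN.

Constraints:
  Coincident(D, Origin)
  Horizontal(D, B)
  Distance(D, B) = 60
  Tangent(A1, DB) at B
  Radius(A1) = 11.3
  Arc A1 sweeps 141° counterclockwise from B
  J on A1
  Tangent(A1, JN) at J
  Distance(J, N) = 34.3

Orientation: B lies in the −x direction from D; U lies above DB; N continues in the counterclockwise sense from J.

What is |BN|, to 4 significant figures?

46.02

D is at the origin; D and B share the same y with |DB| = 60.0 and B on the −x side, so B = (-60.00, 0.000). A1 meets DB tangentially, so UB is at right angles to DB, so U = B + (0, 11.3) = (-60.00, 11.30). On A1, B sits at bearing -90° from U; a 141° counterclockwise sweep puts J at bearing 51°, so J = U + 11.3·(cos 51°, sin 51°) = (-52.89, 20.08). The tangent condition forces UJ to be normal to JN, so JN runs along (−sin 51°, cos 51°); with |JN| = 34.3, N = (-79.54, 41.67). Then |BN| = |N − B| = 46.02.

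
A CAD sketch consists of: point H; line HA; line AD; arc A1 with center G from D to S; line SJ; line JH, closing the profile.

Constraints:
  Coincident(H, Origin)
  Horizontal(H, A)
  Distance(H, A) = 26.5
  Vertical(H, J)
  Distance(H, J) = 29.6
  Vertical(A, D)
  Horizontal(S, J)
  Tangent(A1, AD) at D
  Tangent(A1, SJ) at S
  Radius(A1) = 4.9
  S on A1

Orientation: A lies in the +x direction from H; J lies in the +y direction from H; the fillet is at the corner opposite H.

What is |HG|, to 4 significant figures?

32.81

H is at the origin; HA is horizontal with |HA| = 26.5 and A on the +x side, so A = (26.50, 0.000). H and J share the same x with |HJ| = 29.6 and J on the +y side, so J = (0.000, 29.60). The virtual corner opposite H is at (26.50, 29.60). Tangency of A1 to AD means the radius GD is perpendicular to AD and since A1 is tangent to SJ there, GS ⟂ SJ, with radius 4.9, so the center G sits 4.9 in from both sides at G = (21.60, 24.70). Then |HG| = |G − H| = 32.81.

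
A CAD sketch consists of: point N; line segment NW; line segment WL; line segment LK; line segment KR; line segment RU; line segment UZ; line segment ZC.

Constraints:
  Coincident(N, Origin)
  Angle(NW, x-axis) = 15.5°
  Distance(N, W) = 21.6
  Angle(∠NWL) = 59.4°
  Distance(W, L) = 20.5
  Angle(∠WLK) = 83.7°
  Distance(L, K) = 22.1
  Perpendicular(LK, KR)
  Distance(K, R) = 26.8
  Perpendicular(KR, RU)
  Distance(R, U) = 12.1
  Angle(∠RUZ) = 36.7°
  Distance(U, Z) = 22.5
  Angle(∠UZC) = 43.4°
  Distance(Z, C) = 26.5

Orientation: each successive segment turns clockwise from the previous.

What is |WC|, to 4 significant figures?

28.55

∠RUZ = 36.7° gives UZ at -164.7° from the x-axis; with |UZ| = 22.5, Z = (-5.760, 8.644). ∠UZC = 43.4° gives ZC at 58.70° from the x-axis; with |ZC| = 26.5, C = (8.007, 31.29). Then |WC| = |C − W| = 28.55.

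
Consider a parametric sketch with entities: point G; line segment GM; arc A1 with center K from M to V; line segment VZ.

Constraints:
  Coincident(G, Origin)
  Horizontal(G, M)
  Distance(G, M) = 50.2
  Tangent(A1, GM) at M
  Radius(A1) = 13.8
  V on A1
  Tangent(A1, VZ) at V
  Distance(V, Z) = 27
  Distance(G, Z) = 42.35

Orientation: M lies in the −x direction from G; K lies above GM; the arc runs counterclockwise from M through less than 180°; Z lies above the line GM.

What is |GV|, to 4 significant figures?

38.47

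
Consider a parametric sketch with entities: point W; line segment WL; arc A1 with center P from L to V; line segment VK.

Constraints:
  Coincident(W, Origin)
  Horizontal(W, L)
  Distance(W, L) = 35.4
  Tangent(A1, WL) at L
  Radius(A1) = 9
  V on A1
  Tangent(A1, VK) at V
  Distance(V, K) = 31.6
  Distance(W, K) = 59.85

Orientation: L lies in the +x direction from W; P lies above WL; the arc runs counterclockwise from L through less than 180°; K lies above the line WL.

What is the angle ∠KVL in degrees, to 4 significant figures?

134.5°

Checks: |PV| = 9.000 ✓; ∠(PV, VK) = 90.00° ✓; |VK| = 31.60 ✓; |WK| = 59.85 ✓.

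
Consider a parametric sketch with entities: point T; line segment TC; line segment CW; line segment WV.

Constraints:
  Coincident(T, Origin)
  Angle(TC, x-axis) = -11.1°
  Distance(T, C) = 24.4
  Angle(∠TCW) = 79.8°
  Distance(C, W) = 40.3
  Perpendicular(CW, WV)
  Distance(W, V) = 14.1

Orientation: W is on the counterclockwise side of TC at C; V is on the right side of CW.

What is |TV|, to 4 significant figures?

52.41

T is at the origin; TC runs at -11.1° with length 24.4, so C = 24.4·(cos -11.1°, sin -11.1°) = (23.94, -4.698). ∠TCW = 79.8°, so CW runs at -11.1° + (180° − 79.8°) = 89.10° from the x-axis; with |CW| = 40.3, W = C + 40.3·(cos 89.10°, sin 89.10°) = (24.58, 35.60). CW is perpendicular to WV; with |WV| = 14.1 on the right of CW, V = W + 14.1·(0.9999, -0.01571) = (38.67, 35.38). Then |TV| = |V − T| = 52.41.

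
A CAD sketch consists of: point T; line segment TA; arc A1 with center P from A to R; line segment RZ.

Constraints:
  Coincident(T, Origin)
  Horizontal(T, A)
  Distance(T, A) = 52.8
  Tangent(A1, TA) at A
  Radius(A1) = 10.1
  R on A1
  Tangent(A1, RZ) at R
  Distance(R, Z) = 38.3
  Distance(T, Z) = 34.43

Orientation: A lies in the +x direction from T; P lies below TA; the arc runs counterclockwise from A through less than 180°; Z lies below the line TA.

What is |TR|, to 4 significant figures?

45.91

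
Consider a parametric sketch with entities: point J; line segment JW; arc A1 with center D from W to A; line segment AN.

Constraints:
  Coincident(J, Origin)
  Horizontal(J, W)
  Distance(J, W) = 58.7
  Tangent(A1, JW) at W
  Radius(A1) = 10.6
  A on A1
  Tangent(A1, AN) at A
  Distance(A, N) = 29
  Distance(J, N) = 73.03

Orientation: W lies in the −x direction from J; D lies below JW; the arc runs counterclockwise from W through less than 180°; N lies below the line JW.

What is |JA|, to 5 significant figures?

70.179

Checks: ∠(DW, WJ) = 90.00° ✓; |DW| = 10.60 ✓; |DA| = 10.60 ✓; ∠(DA, AN) = 90.00° ✓; |AN| = 29.00 ✓; |JN| = 73.03 ✓.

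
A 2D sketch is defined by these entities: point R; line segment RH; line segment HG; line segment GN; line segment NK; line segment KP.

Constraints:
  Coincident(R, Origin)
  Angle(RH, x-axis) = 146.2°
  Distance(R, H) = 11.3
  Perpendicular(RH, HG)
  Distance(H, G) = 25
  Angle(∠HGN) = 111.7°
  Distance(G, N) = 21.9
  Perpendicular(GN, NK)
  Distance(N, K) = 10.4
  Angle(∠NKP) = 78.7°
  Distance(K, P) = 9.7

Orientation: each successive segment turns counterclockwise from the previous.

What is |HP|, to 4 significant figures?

26.17

R is at the origin; RH runs at 146.2° with length 11.3, so H = (-9.390, 6.286). The perpendicularity gives HG at right angles to RH, so HG runs at -123.8°; with |HG| = 25.0, G = (-23.30, -14.49). ∠HGN = 111.7° gives GN at -55.50° from the x-axis; with |GN| = 21.9, N = (-10.89, -32.54). The perpendicularity gives NK at right angles to GN, so NK runs at 34.50°; with |NK| = 10.4, K = (-2.322, -26.65). ∠NKP = 78.7° gives KP at 135.8° from the x-axis; with |KP| = 9.7, P = (-9.276, -19.88). Then |HP| = |P − H| = 26.17.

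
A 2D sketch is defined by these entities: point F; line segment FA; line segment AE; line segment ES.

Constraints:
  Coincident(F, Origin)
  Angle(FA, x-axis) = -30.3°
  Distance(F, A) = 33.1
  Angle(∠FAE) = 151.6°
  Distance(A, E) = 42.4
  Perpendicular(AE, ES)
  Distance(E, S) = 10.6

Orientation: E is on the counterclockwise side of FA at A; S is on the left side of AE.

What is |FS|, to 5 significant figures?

71.701

F is at the origin; FA runs at -30.3° with length 33.1, so A = 33.1·(cos -30.3°, sin -30.3°) = (28.578, -16.700). ∠FAE = 151.6°, so AE runs at -30.3° + (180° − 151.6°) = -1.9000° from the x-axis; with |AE| = 42.4, E = A + 42.4·(cos -1.9000°, sin -1.9000°) = (70.955, -18.106). The perpendicularity gives ES at right angles to AE; with |ES| = 10.6 on the left of AE, S = E + 10.6·(0.033155, 0.99945) = (71.307, -7.5115). Then |FS| = |S − F| = 71.701.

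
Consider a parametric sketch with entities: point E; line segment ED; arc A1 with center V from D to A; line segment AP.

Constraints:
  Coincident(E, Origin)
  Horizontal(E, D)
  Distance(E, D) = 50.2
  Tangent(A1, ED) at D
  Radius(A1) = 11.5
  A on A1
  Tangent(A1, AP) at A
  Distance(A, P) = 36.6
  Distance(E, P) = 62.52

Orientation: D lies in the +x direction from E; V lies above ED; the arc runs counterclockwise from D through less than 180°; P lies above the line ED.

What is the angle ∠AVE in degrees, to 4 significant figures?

159.4°

E is at the origin; E and D share the same y with |ED| = 50.2 and D on the +x side, so D = (50.20, 0.000). Since A1 is tangent to ED there, VD ⟂ ED, so V = D + (0, 11.5) = (50.20, 11.50). Since VA ⟂ AP (tangency), |VP| = √(11.5² + 36.6²) = 38.36 regardless of where A sits on A1. So P lies on both circle(E, 62.52) and circle(V, 38.36); the above-ED intersection is P = (39.61, 48.37). A is the foot of the tangent from P: A = (59.79, 17.84).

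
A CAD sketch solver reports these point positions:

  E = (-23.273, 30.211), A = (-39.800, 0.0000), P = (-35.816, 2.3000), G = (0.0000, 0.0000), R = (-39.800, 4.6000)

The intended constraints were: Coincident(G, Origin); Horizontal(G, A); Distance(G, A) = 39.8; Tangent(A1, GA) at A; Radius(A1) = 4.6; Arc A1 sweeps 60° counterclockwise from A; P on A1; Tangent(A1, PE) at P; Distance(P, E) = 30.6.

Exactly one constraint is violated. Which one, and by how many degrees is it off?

Tangent(A1, PE) at P — off by 5.80°.

G = (0.00, 0.00) ✓; G.y = 0.00, A.y = 0.00 ✓; |GA| = 39.80 ✓; ∠(RA, AG) = 90.00° ✓; |RA| = 4.600 ✓; bearing(R→P) − bearing(R→A) = 60.00° ✓; |RP| = 4.600 ✓; ∠(RP, PE) = 84.20° ✗; |PE| = 30.60 ✓.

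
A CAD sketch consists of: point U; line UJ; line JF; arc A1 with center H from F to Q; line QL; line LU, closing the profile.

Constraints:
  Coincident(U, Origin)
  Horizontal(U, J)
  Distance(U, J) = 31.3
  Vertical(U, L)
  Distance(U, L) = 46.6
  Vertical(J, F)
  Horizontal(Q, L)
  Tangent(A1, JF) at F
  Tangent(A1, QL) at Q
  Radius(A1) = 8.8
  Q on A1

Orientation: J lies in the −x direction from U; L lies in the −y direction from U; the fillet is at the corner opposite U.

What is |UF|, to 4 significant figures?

49.08

The virtual corner opposite U is at (-31.30, -46.60). Since A1 is tangent to JF there, HF ⟂ JF and A1 meets QL tangentially, so HQ is at right angles to QL, with radius 8.8, so the center H sits 8.8 in from both sides at H = (-22.50, -37.80). That places the tangent points at F = (-31.30, -37.80) on JF and Q = (-22.50, -46.60) on QL. Then |UF| = |F − U| = 49.08.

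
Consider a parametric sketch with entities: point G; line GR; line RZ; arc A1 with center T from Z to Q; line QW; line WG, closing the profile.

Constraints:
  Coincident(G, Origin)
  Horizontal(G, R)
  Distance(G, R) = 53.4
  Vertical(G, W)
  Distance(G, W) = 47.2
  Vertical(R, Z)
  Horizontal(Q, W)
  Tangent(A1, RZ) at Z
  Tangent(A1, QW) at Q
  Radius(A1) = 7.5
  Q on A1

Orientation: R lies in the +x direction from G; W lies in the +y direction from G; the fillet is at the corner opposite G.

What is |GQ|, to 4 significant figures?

65.84

G is at the origin; GR is horizontal with |GR| = 53.4 and R on the +x side, so R = (53.40, 0.000). G and W share the same x with |GW| = 47.2 and W on the +y side, so W = (0.000, 47.20). The virtual corner opposite G is at (53.40, 47.20). Since A1 is tangent to RZ there, TZ ⟂ RZ and A1 meets QW tangentially, so TQ is at right angles to QW, with radius 7.5, so the center T sits 7.5 in from both sides at T = (45.90, 39.70). That places the tangent points at Z = (53.40, 39.70) on RZ and Q = (45.90, 47.20) on QW. Then |GQ| = |Q − G| = 65.84.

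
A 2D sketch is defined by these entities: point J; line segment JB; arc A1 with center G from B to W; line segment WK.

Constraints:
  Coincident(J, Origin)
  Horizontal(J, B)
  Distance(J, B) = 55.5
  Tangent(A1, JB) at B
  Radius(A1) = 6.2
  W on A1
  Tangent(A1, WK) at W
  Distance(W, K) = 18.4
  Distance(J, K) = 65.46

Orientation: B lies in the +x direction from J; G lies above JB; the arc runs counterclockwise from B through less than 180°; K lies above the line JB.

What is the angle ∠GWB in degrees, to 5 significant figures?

43.174°

Checks: |GW| = 6.200 ✓; ∠(GW, WK) = 90.00° ✓; |WK| = 18.40 ✓; |JK| = 65.46 ✓.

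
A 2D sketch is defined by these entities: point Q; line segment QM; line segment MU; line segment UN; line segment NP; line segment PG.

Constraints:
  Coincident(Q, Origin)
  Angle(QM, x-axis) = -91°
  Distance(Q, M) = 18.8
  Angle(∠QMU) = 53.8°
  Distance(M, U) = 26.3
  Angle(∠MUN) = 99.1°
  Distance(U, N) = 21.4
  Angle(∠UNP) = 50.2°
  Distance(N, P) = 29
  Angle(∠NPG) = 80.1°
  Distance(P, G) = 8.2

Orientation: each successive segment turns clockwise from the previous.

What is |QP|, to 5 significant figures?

10.892

Q is at the origin; QM runs at -91.0° with length 18.8, so M = (-0.32811, -18.797). ∠QMU = 53.8° gives MU at 142.80° from the x-axis; with |MU| = 26.3, U = (-21.277, -2.8962). ∠MUN = 99.1° gives UN at 61.900° from the x-axis; with |UN| = 21.4, N = (-11.197, 15.981). ∠UNP = 50.2° gives NP at -67.900° from the x-axis; with |NP| = 29.0, P = (-0.28668, -10.888). Then |QP| = |P − Q| = 10.892.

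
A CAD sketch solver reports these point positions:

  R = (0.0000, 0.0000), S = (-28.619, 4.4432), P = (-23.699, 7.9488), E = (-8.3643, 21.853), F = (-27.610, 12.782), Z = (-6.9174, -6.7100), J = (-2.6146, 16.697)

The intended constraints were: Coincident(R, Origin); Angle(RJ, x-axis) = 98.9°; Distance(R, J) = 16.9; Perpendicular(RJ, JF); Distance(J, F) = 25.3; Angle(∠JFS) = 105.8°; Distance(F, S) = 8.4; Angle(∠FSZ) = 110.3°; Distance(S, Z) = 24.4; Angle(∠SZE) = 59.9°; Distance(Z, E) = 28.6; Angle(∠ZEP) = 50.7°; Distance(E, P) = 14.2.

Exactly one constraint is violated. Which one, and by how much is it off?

Distance(E, P) = 14.2 — off by 6.50.

R = (0.00, 0.00) ✓; RJ at 98.90° ✓; |RJ| = 16.90 ✓; ∠(RJ, JF) = 90.00° ✓; |JF| = 25.30 ✓; ∠JFS = 105.8° ✓; |FS| = 8.400 ✓; ∠FSZ = 110.3° ✓; |SZ| = 24.40 ✓; ∠SZE = 59.90° ✓; |ZE| = 28.60 ✓; ∠ZEP = 50.70° ✓; |EP| = 20.70 ✗.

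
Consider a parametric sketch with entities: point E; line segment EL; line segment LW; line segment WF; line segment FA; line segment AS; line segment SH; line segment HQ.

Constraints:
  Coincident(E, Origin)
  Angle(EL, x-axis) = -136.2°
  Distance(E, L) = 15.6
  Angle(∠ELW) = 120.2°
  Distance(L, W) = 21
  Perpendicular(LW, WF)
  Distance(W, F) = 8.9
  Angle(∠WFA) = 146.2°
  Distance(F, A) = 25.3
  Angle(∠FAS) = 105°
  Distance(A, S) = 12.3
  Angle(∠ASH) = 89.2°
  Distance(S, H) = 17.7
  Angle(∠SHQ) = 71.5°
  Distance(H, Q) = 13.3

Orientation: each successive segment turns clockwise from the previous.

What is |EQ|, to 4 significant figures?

19.94

E is at the origin; EL runs at -136.2° with length 15.6, so L = (-11.26, -10.80). ∠ELW = 120.2° gives LW at 164.0° from the x-axis; with |LW| = 21.0, W = (-31.45, -5.009). LW ⟂ WF, so WF runs at 74.00°; with |WF| = 8.9, F = (-28.99, 3.546). ∠WFA = 146.2° gives FA at 40.20° from the x-axis; with |FA| = 25.3, A = (-9.669, 19.88). ∠FAS = 105.0° gives AS at -34.80° from the x-axis; with |AS| = 12.3, S = (0.4314, 12.86). ∠ASH = 89.2° gives SH at -125.6° from the x-axis; with |SH| = 17.7, H = (-9.872, -1.535). ∠SHQ = 71.5° gives HQ at 125.9° from the x-axis; with |HQ| = 13.3, Q = (-17.67, 9.238). Then |EQ| = |Q − E| = 19.94.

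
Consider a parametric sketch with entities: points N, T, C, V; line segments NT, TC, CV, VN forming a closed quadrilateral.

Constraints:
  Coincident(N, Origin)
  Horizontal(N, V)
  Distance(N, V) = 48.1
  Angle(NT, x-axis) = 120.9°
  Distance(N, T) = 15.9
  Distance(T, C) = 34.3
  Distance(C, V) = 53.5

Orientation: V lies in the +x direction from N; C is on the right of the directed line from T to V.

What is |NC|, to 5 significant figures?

20.064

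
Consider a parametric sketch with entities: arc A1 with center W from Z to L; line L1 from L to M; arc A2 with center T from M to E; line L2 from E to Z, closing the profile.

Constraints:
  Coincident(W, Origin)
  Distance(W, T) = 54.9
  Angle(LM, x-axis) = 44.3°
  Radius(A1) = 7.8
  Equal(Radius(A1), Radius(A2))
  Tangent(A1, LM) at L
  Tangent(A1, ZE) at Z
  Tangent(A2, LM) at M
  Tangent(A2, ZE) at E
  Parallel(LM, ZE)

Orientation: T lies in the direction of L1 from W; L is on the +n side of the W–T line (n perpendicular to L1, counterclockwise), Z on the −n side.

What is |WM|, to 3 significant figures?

55.5

Tangency of A1 to both parallel lines with radius 7.8 puts L and Z at W ± 7.8·n: L = (-5.45, 5.58), Z = (5.45, -5.58). Equal radii place M and E the same way about T: M = T + 7.8·n = (33.8, 43.9), E = T − 7.8·n = (44.7, 32.8). Then |WM| = |M − W| = 55.5.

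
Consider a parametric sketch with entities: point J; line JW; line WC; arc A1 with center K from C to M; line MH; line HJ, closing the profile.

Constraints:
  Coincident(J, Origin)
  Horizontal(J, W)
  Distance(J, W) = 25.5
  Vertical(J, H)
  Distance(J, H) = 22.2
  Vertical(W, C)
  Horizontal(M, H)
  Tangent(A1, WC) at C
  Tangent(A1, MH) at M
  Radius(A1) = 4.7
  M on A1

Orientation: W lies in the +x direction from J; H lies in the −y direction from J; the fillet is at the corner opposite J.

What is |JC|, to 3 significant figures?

30.9

J is at the origin; J and W share the same y with |JW| = 25.5 and W on the +x side, so W = (25.5, 0.00). JH is vertical with |JH| = 22.2 and H on the −y side, so H = (0.00, -22.2). The virtual corner opposite J is at (25.5, -22.2). The tangent condition forces KC to be normal to WC and the tangent condition forces KM to be normal to MH, with radius 4.7, so the center K sits 4.7 in from both sides at K = (20.8, -17.5). That places the tangent points at C = (25.5, -17.5) on WC and M = (20.8, -22.2) on MH. Then |JC| = |C − J| = 30.9.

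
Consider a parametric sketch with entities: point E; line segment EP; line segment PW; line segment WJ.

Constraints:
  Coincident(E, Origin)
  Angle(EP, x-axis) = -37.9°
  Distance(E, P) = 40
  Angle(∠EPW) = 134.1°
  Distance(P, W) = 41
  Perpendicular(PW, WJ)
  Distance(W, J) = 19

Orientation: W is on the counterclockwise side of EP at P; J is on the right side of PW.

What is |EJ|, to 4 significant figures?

83.76

E is at the origin; EP runs at -37.9° with length 40.0, so P = 40.0·(cos -37.9°, sin -37.9°) = (31.56, -24.57). ∠EPW = 134.1°, so PW runs at -37.9° + (180° − 134.1°) = 8.000° from the x-axis; with |PW| = 41.0, W = P + 41.0·(cos 8.000°, sin 8.000°) = (72.16, -18.87). PW is perpendicular to WJ; with |WJ| = 19.0 on the right of PW, J = W + 19.0·(0.1392, -0.9903) = (74.81, -37.68). Then |EJ| = |J − E| = 83.76.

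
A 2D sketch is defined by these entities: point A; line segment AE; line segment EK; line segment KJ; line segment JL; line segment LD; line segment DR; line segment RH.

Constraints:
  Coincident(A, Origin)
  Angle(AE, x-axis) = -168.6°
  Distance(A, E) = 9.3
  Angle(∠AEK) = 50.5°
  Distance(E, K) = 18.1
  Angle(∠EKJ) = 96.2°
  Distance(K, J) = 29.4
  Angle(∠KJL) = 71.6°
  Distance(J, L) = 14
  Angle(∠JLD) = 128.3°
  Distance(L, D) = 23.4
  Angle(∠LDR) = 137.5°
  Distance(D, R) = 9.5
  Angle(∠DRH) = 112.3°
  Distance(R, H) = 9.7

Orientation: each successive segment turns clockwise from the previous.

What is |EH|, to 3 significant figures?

10.8

A is at the origin; AE runs at -168.6° with length 9.3, so E = (-9.12, -1.84). ∠AEK = 50.5° gives EK at 61.9° from the x-axis; with |EK| = 18.1, K = (-0.591, 14.1). ∠EKJ = 96.2° gives KJ at -21.9° from the x-axis; with |KJ| = 29.4, J = (26.7, 3.16). ∠KJL = 71.6° gives JL at -130° from the x-axis; with |JL| = 14.0, L = (17.6, -7.51). ∠JLD = 128.3° gives LD at 178° from the x-axis; with |LD| = 23.4, D = (-5.75, -6.70). ∠LDR = 137.5° gives DR at 136° from the x-axis; with |DR| = 9.5, R = (-12.5, -0.0396). ∠DRH = 112.3° gives RH at 67.8° from the x-axis; with |RH| = 9.7, H = (-8.86, 8.94). Then |EH| = |H − E| = 10.8.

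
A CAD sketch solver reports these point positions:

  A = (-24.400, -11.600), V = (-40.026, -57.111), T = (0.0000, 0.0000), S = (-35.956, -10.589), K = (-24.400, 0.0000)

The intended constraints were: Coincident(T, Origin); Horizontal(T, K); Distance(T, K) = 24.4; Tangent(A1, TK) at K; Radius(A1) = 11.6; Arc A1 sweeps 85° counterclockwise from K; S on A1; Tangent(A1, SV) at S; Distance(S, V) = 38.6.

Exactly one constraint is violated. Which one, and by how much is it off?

Distance(S, V) = 38.6 — off by 8.10.

T = (0.00, 0.00) ✓; T.y = 0.00, K.y = 0.00 ✓; |TK| = 24.40 ✓; ∠(AK, KT) = 90.00° ✓; |AK| = 11.60 ✓; bearing(A→S) − bearing(A→K) = 85.00° ✓; |AS| = 11.60 ✓; ∠(AS, SV) = 90.00° ✓; |SV| = 46.70 ✗.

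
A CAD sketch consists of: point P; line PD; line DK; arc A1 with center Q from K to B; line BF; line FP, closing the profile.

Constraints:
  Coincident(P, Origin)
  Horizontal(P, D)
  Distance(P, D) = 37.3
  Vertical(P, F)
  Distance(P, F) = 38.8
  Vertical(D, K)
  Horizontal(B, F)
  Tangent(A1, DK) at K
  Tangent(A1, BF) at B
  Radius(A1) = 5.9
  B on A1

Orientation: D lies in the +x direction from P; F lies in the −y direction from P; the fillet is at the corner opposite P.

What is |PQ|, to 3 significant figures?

45.5

P is at the origin; PD is horizontal with |PD| = 37.3 and D on the +x side, so D = (37.3, 0.00). PF is vertical with |PF| = 38.8 and F on the −y side, so F = (0.00, -38.8). The virtual corner opposite P is at (37.3, -38.8). Since A1 is tangent to DK there, QK ⟂ DK and the tangent condition forces QB to be normal to BF, with radius 5.9, so the center Q sits 5.9 in from both sides at Q = (31.4, -32.9). Then |PQ| = |Q − P| = 45.5.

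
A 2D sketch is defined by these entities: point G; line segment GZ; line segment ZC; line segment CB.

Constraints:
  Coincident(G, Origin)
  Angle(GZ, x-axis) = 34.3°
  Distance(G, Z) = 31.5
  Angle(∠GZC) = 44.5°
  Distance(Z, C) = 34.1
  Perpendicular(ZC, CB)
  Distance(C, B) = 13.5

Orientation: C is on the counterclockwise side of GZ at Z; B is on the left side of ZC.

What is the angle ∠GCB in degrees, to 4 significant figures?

27.78°

G is at the origin; GZ runs at 34.3° with length 31.5, so Z = 31.5·(cos 34.3°, sin 34.3°) = (26.02, 17.75). ∠GZC = 44.5°, so ZC runs at 34.3° + (180° − 44.5°) = 169.8° from the x-axis; with |ZC| = 34.1, C = Z + 34.1·(cos 169.8°, sin 169.8°) = (-7.539, 23.79). The perpendicularity gives CB at right angles to ZC; with |CB| = 13.5 on the left of ZC, B = C + 13.5·(-0.1771, -0.9842) = (-9.930, 10.50). Then cos ∠GCB = CG·CB / (|CG||CB|), giving 27.78°.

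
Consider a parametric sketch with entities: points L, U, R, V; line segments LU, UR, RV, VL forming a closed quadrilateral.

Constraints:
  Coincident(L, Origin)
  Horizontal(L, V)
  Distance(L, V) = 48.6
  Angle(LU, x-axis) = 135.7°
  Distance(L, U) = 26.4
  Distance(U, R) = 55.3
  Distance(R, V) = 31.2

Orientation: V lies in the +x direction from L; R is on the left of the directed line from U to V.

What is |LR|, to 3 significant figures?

45.4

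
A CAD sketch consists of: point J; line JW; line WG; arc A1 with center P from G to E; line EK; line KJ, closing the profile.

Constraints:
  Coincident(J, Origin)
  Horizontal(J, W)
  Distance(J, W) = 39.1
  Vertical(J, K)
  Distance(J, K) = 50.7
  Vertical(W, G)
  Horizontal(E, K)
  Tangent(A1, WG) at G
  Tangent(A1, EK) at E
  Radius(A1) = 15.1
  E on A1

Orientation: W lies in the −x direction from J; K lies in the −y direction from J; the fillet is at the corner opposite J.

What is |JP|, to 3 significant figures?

42.9

JK is vertical with |JK| = 50.7 and K on the −y side, so K = (0.00, -50.7). The virtual corner opposite J is at (-39.1, -50.7). A1 meets WG tangentially, so PG is at right angles to WG and since A1 is tangent to EK there, PE ⟂ EK, with radius 15.1, so the center P sits 15.1 in from both sides at P = (-24.0, -35.6). Then |JP| = |P − J| = 42.9.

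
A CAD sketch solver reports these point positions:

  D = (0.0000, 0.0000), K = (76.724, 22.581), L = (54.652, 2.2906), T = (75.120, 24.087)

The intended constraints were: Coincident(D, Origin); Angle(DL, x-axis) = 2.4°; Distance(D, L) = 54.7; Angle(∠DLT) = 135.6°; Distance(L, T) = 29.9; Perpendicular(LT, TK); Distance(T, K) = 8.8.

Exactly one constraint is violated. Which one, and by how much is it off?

Distance(T, K) = 8.8 — off by 6.60.

D = (0.00, 0.00) ✓; DL at 2.400° ✓; |DL| = 54.70 ✓; ∠DLT = 135.6° ✓; |LT| = 29.90 ✓; ∠(LT, TK) = 90.00° ✓; |TK| = 2.200 ✗.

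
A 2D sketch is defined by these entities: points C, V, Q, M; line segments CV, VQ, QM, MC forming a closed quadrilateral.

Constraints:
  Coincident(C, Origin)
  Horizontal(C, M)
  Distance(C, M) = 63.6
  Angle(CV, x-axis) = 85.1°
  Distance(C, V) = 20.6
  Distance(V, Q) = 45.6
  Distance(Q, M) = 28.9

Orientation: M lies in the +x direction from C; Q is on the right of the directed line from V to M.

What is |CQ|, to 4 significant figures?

37.42

C is at the origin; C and M share the same y with |CM| = 63.6 and M in +x, so M = (63.6, 0). CV runs at 85.1° with |CV| = 20.6, so V = (1.760, 20.52). Q is determined by |VQ| = 45.6 and |QM| = 28.9 together: it lies at the intersection of circle(V, 45.6) and circle(M, 28.9). With |VM| = 65.16, the foot of the radical line on VM is 42.13 from V and the perpendicular offset is √(45.6² − 42.13²) = 17.46. Taking the right-of-VM solution: Q = (36.24, -9.314).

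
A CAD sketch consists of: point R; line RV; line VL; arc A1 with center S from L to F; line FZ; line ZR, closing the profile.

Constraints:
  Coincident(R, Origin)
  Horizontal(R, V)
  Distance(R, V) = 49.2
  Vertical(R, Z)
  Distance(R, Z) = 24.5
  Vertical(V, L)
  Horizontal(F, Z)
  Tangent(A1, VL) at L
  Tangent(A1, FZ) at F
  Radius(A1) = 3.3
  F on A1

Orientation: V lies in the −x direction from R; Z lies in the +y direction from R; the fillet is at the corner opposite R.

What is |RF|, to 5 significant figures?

52.029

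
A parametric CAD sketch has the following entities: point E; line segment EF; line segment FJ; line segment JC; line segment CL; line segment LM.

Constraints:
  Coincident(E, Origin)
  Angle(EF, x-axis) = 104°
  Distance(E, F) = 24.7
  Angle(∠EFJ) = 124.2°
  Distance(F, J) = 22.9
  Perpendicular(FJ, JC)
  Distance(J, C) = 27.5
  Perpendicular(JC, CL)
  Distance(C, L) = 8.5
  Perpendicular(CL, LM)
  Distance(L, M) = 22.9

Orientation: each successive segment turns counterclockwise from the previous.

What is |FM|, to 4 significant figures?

15.12

JC ⟂ CL, so CL runs at -20.20°; with |CL| = 8.5, L = (-28.99, 3.130). CL is perpendicular to LM, so LM runs at 69.80°; with |LM| = 22.9, M = (-21.08, 24.62). Then |FM| = |M − F| = 15.12.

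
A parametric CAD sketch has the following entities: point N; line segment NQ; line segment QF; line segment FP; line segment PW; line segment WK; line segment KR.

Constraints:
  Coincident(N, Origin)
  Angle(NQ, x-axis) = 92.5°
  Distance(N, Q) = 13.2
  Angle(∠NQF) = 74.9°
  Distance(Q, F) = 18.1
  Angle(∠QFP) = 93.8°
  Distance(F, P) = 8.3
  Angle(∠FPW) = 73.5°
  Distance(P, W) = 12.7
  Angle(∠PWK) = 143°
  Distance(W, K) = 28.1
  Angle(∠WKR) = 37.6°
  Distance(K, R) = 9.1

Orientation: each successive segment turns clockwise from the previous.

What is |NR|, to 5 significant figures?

27.545

N is at the origin; NQ runs at 92.5° with length 13.2, so Q = (-0.57578, 13.187). ∠NQF = 74.9° gives QF at -12.600° from the x-axis; with |QF| = 18.1, F = (17.088, 9.2390). ∠QFP = 93.8° gives FP at -98.800° from the x-axis; with |FP| = 8.3, P = (15.819, 1.0367). ∠FPW = 73.5° gives PW at 154.70° from the x-axis; with |PW| = 12.7, W = (4.3367, 6.4642). ∠PWK = 143.0° gives WK at 117.70° from the x-axis; with |WK| = 28.1, K = (-8.7254, 31.344). ∠WKR = 37.6° gives KR at -24.700° from the x-axis; with |KR| = 9.1, R = (-0.45795, 27.541). Then |NR| = |R − N| = 27.545.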